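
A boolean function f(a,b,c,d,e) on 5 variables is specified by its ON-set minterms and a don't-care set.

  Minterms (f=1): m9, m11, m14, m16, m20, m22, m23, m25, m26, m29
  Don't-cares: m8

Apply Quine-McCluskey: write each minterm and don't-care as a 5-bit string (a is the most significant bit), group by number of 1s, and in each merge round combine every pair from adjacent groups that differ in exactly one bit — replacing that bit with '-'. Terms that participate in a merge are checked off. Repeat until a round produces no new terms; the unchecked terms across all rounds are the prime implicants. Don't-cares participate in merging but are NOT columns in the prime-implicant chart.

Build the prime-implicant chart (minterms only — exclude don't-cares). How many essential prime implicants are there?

6

Round 0: 01000✓ 01001✓ 01011✓ 01110 10000✓ 10100✓ 10110✓ 10111✓ 11001✓ 11010 11101✓
Round 1: -1001 010-1 0100- 10-00 101-0 1011- 11-01
PIs = {-1001, 010-1, 0100-, 01110, 10-00, 101-0, 1011-, 11-01, 11010}
Coverage chart:
  m9: -1001,010-1,0100-
  m11: 010-1 ←essential
  m14: 01110 ←essential
  m16: 10-00 ←essential
  m20: 10-00,101-0
  m22: 101-0,1011-
  m23: 1011- ←essential
  m25: -1001,11-01
  m26: 11010 ←essential
  m29: 11-01 ←essential
Essential: 010-1, 01110, 10-00, 1011-, 11-01, 11010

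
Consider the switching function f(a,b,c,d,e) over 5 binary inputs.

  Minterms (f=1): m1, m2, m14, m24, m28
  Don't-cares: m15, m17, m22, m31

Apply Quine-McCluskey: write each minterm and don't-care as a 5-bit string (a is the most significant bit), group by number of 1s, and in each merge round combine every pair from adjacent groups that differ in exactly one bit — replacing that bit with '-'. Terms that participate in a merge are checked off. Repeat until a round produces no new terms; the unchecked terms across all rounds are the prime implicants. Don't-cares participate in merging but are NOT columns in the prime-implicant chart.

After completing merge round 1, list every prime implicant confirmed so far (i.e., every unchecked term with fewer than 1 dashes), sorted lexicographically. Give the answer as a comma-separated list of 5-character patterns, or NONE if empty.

Round 0: 00001✓ 00010 01110✓ 01111✓ 10001✓ 10110 11000✓ 11100✓ 11111✓
Round 1: -0001 -1111 0111- 11-00
PIs = {-0001, -1111, 00010, 0111-, 10110, 11-00}

00010, 10110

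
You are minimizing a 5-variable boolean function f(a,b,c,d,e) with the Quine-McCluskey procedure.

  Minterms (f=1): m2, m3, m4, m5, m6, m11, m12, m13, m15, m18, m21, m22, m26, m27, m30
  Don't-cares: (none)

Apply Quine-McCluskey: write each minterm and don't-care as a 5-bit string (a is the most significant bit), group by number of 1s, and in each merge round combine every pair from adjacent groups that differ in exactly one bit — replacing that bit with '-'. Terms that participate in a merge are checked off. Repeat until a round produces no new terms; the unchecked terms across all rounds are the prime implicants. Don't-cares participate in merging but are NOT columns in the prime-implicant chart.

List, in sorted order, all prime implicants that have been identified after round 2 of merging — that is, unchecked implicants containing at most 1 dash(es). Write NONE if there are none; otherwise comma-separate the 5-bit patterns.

[col 0] 00010*, 00011*, 00100*, 00101*, 00110*, 01011*, 01100*, 01101*, 01111*, 10010*, 10101*, 10110*, 11010*, 11011*, 11110*
[col 1] -0010*, -0101, -0110*, -1011, 0-011, 0-100*, 0-101*, 00-10*, 0001-, 001-0, 0010-*, 01-11, 011-1, 0110-*, 1-010*, 1-110*, 10-10*, 11-10*, 1101-
[col 2] -0-10, 0-10-, 1--10
Prime implicants: -0-10, -0101, -1011, 0-011, 0-10-, 0001-, 001-0, 01-11, 011-1, 1--10, 1101-

-0101, -1011, 0-011, 0001-, 001-0, 01-11, 011-1, 1101-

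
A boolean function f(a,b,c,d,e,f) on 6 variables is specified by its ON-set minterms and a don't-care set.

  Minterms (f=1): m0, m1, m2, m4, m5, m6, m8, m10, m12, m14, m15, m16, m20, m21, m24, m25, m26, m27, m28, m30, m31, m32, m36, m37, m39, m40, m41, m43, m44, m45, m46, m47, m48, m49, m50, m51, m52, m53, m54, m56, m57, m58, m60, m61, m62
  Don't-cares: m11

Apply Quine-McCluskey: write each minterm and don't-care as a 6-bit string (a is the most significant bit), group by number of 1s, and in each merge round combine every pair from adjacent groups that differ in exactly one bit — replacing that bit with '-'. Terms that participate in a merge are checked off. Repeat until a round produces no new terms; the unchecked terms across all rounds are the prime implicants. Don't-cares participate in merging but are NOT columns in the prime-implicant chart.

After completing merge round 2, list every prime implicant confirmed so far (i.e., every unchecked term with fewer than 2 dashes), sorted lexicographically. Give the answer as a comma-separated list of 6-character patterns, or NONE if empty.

[col 0] 000000*, 000001*, 000010*, 000100*, 000101*, 000110*, 001000*, 001010*, 001011*, 001100*, 001110*, 001111*, 010000*, 010100*, 010101*, 011000*, 011001*, 011010*, 011011*, 011100*, 011110*, 011111*, 100000*, 100100*, 100101*, 100111*, 101000*, 101001*, 101011*, 101100*, 101101*, 101110*, 101111*, 110000*, 110001*, 110010*, 110011*, 110100*, 110101*, 110110*, 111000*, 111001*, 111010*, 111100*, 111101*, 111110*
[col 1] -00000*, -00100*, -00101*, -01000*, -01011*, -01100*, -01110*, -01111*, -10000*, -10100*, -10101*, -11000*, -11001*, -11010*, -11100*, -11110*, 0-0000*, 0-0100*, 0-0101*, 0-1000*, 0-1010*, 0-1011*, 0-1100*, 0-1110*, 0-1111*, 00-000*, 00-010*, 00-100*, 00-110*, 000-00*, 000-01*, 000-10*, 0000-0*, 00000-*, 0001-0*, 00010-*, 001-00*, 001-10*, 001-11*, 0010-0*, 00101-*, 0011-0*, 00111-*, 01-000*, 01-100*, 010-00*, 01010-*, 011-00*, 011-10*, 011-11*, 0110-0*, 0110-1*, 01100-*, 01101-*, 0111-0*, 01111-*, 1-0000*, 1-0100*, 1-0101*, 1-1000*, 1-1001*, 1-1100*, 1-1101*, 1-1110*, 10-000*, 10-100*, 10-101*, 10-111*, 100-00*, 1001-1*, 10010-*, 101-00*, 101-01*, 101-11*, 1010-1*, 10100-*, 1011-0*, 1011-1*, 10110-*, 10111-*, 11-000*, 11-001*, 11-010*, 11-100*, 11-101*, 11-110*, 110-00*, 110-01*, 110-10*, 1100-0*, 1100-1*, 11000-*, 11001-*, 1101-0*, 11010-*, 111-00*, 111-01*, 111-10*, 1110-0*, 11100-*, 1111-0*, 11110-*
[col 2] --0000*, --0100*, --0101*, --1000*, --1100*, --1110*, -0-000*, -0-100*, -00-00*, -0010-*, -01-00*, -01-11, -011-0*, -0111-, -1-000*, -1-100*, -10-00*, -1010-*, -11-00*, -11-10*, -110-0*, -1100-, -111-0*, 0--000*, 0--100*, 0-0-00*, 0-010-*, 0-1-00*, 0-1-10*, 0-1-11*, 0-10-0*, 0-101-*, 0-11-0*, 0-111-*, 00--00*, 00--10*, 00-0-0*, 00-1-0*, 000--0*, 000-0-, 001--0*, 001-1-*, 01--00*, 011--0*, 011-1-*, 0110--, 1--000*, 1--100*, 1--101*, 1-0-00*, 1-010-*, 1-1-00*, 1-1-01*, 1-100-*, 1-11-0*, 1-110-*, 10--00*, 10-1-1, 10-10-*, 101--1, 101-0-*, 1011--, 11--00*, 11--01*, 11--10*, 11-0-0*, 11-00-*, 11-1-0*, 11-10-*, 110--0*, 110-0-*, 1100--, 111--0*, 111-0-*
[col 3] ---000*, ---100*, --0-00*, --010-, --1-00*, --11-0, -0--00*, -1--00*, -11--0, 0---00*, 0-1--0, 0-1-1-, 00---0, 1---00*, 1--10-, 1-1-0-, 11---0, 11--0-
[col 4] ----00
Prime implicants: ----00, --010-, --11-0, -01-11, -0111-, -11--0, -1100-, 0-1--0, 0-1-1-, 00---0, 000-0-, 0110--, 1--10-, 1-1-0-, 10-1-1, 101--1, 1011--, 11---0, 11--0-, 1100--

NONE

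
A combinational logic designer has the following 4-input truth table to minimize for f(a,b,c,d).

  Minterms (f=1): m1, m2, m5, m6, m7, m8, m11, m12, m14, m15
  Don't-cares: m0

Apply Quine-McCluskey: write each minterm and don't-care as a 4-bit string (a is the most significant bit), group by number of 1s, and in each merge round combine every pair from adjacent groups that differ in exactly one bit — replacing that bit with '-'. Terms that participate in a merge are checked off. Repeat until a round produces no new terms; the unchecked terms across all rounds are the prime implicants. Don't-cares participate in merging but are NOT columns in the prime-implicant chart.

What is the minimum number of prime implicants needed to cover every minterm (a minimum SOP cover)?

Round 0: 0000✓ 0001✓ 0010✓ 0101✓ 0110✓ 0111✓ 1000✓ 1011✓ 1100✓ 1110✓ 1111✓
Round 1: -000 -110✓ -111✓ 0-01 0-10 00-0 000- 01-1 011-✓ 1-00 1-11 11-0 111-✓
Round 2: -11-
PIs = {-000, -11-, 0-01, 0-10, 00-0, 000-, 01-1, 1-00, 1-11, 11-0}
Coverage chart:
  m1: 0-01,000-
  m2: 0-10,00-0
  m5: 0-01,01-1
  m6: -11-,0-10
  m7: -11-,01-1
  m8: -000,1-00
  m11: 1-11 ←essential
  m12: 1-00,11-0
  m14: -11-,11-0
  m15: -11-,1-11
Essential: 1-11
Petrick residual → -11-, 0-01, 0-10, 1-00
Min cover (5 terms): bc + a'c'd + a'cd' + ac'd' + acd

5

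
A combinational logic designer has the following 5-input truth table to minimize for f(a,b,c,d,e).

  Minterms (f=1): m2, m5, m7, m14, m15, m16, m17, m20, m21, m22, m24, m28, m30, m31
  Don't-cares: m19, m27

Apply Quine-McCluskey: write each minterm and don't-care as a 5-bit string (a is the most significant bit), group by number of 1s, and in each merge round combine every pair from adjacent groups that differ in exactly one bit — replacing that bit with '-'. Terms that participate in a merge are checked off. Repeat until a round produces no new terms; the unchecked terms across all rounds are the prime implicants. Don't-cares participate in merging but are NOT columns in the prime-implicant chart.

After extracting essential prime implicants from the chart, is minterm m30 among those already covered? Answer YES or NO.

Round 0: 00010 00101✓ 00111✓ 01110✓ 01111✓ 10000✓ 10001✓ 10011✓ 10100✓ 10101✓ 10110✓ 11000✓ 11011✓ 11100✓ 11110✓ 11111✓
Round 1: -0101 -1110✓ -1111✓ 0-111 001-1 0111-✓ 1-000✓ 1-011 1-100✓ 1-110✓ 10-00✓ 10-01✓ 100-1 1000-✓ 101-0✓ 1010-✓ 11-00✓ 11-11 111-0✓ 1111-✓
Round 2: -111- 1--00 1-1-0 10-0-
PIs = {-0101, -111-, 0-111, 00010, 001-1, 1--00, 1-011, 1-1-0, 10-0-, 100-1, 11-11}
Coverage chart:
  m2: 00010 ←essential
  m5: -0101,001-1
  m7: 0-111,001-1
  m14: -111- ←essential
  m15: -111-,0-111
  m16: 1--00,10-0-
  m17: 10-0-,100-1
  m20: 1--00,1-1-0,10-0-
  m21: -0101,10-0-
  m22: 1-1-0 ←essential
  m24: 1--00 ←essential
  m28: 1--00,1-1-0
  m30: -111-,1-1-0
  m31: -111-,11-11
Essential: -111-, 00010, 1--00, 1-1-0

YES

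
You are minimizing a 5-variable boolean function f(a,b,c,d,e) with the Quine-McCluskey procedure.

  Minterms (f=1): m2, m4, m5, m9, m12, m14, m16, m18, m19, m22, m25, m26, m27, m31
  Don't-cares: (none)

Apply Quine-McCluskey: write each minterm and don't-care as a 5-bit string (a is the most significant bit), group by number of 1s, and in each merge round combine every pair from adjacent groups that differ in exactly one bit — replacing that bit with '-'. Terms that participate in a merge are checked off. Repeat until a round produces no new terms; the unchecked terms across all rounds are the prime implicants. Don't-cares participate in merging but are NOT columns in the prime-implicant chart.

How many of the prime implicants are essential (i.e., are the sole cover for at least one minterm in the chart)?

[col 0] 00010*, 00100*, 00101*, 01001*, 01100*, 01110*, 10000*, 10010*, 10011*, 10110*, 11001*, 11010*, 11011*, 11111*
[col 1] -0010, -1001, 0-100, 0010-, 011-0, 1-010*, 1-011*, 10-10, 100-0, 1001-*, 11-11, 110-1, 1101-*
[col 2] 1-01-
Prime implicants: -0010, -1001, 0-100, 0010-, 011-0, 1-01-, 10-10, 100-0, 11-11, 110-1
PI chart (minterm → PIs covering it):
  2 | -0010  (sole → essential)
  4 | 0-100,0010-
  5 | 0010-  (sole → essential)
  9 | -1001  (sole → essential)
  12 | 0-100,011-0
  14 | 011-0  (sole → essential)
  16 | 100-0  (sole → essential)
  18 | -0010,1-01-,10-10,100-0
  19 | 1-01-  (sole → essential)
  22 | 10-10  (sole → essential)
  25 | -1001,110-1
  26 | 1-01-  (sole → essential)
  27 | 1-01-,11-11,110-1
  31 | 11-11  (sole → essential)
Essential prime implicants: -0010, -1001, 0010-, 011-0, 1-01-, 10-10, 100-0, 11-11

8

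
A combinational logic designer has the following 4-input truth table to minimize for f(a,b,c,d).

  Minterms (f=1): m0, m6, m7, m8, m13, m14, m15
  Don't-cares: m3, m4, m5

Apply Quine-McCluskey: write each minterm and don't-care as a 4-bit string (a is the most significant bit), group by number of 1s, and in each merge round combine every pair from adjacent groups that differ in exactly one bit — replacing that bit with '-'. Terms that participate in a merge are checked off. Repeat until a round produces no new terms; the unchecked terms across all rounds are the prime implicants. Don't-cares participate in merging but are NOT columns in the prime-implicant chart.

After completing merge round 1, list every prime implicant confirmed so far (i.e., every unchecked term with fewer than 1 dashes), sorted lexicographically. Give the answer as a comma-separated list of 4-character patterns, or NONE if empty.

NONE

Round 0: 0000✓ 0011✓ 0100✓ 0101✓ 0110✓ 0111✓ 1000✓ 1101✓ 1110✓ 1111✓
Round 1: -000 -101✓ -110✓ -111✓ 0-00 0-11 01-0✓ 01-1✓ 010-✓ 011-✓ 11-1✓ 111-✓
Round 2: -1-1 -11- 01--
PIs = {-000, -1-1, -11-, 0-00, 0-11, 01--}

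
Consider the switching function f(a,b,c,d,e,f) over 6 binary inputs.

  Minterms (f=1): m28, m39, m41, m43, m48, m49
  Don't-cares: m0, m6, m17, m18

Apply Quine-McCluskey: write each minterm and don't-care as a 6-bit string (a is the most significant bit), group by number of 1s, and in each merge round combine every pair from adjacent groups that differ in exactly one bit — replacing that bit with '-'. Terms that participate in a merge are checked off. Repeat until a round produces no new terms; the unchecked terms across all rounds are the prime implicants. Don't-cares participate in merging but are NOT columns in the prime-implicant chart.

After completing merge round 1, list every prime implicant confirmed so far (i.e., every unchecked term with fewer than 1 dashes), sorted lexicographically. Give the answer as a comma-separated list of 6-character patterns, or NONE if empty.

000000, 000110, 010010, 011100, 100111

size-2^0 implicants → 000000  000110  010001(✓)  010010  011100  100111  101001(✓)  101011(✓)  110000(✓)  110001(✓)
size-2^1 implicants → -10001  1010-1  11000-
Unchecked terms (primes): -10001, 000000, 000110, 010010, 011100, 100111, 1010-1, 11000-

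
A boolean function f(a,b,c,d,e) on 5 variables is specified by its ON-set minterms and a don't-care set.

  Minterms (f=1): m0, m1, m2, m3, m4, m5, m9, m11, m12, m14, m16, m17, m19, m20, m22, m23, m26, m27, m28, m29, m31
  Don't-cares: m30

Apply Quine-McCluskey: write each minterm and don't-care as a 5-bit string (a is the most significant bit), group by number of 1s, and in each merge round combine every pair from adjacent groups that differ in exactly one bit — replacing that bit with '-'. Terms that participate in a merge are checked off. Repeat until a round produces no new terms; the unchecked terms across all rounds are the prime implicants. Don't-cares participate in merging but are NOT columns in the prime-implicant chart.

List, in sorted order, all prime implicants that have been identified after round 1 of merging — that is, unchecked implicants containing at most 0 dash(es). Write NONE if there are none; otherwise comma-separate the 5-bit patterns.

NONE

size-2^0 implicants → 00000(✓)  00001(✓)  00010(✓)  00011(✓)  00100(✓)  00101(✓)  01001(✓)  01011(✓)  01100(✓)  01110(✓)  10000(✓)  10001(✓)  10011(✓)  10100(✓)  10110(✓)  10111(✓)  11010(✓)  11011(✓)  11100(✓)  11101(✓)  11110(✓)  11111(✓)
size-2^1 implicants → -0000(✓)  -0001(✓)  -0011(✓)  -0100(✓)  -1011(✓)  -1100(✓)  -1110(✓)  0-001(✓)  0-011(✓)  0-100(✓)  00-00(✓)  00-01(✓)  000-0(✓)  000-1(✓)  0000-(✓)  0001-(✓)  0010-(✓)  010-1(✓)  011-0(✓)  1-011(✓)  1-100(✓)  1-110(✓)  1-111(✓)  10-00(✓)  10-11(✓)  100-1(✓)  1000-(✓)  101-0(✓)  1011-(✓)  11-10(✓)  11-11(✓)  1101-(✓)  111-0(✓)  111-1(✓)  1110-(✓)  1111-(✓)
size-2^2 implicants → --011  --100  -0-00  -00-1  -000-  -11-0  0-0-1  00-0-  000--  1--11  1-1-0  1-11-  11-1-  111--
Unchecked terms (primes): --011, --100, -0-00, -00-1, -000-, -11-0, 0-0-1, 00-0-, 000--, 1--11, 1-1-0, 1-11-, 11-1-, 111--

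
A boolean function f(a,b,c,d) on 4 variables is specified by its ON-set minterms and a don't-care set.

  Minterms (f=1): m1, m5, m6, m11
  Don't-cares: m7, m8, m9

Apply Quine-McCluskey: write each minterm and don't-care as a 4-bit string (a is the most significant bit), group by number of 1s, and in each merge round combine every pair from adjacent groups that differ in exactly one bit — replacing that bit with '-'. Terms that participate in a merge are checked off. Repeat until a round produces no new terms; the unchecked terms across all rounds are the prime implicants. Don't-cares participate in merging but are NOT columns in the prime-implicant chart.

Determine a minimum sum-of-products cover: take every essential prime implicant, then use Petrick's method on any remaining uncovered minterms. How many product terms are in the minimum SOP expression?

3

Round 0: 0001✓ 0101✓ 0110✓ 0111✓ 1000✓ 1001✓ 1011✓
Round 1: -001 0-01 01-1 011- 10-1 100-
PIs = {-001, 0-01, 01-1, 011-, 10-1, 100-}
Coverage chart:
  m1: -001,0-01
  m5: 0-01,01-1
  m6: 011- ←essential
  m11: 10-1 ←essential
Essential: 011-, 10-1
Petrick residual → 0-01
Min cover (3 terms): a'c'd + a'bc + ab'd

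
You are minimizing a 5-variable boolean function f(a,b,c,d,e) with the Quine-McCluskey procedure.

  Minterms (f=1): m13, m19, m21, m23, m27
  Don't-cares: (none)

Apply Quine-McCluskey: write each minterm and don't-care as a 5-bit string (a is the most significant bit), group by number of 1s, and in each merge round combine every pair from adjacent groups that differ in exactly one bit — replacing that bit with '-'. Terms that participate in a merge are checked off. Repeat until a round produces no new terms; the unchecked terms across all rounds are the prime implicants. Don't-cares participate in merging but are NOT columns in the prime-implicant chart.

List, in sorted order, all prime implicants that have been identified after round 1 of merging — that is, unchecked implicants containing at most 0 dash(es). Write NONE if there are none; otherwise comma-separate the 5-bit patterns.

size-2^0 implicants → 01101  10011(✓)  10101(✓)  10111(✓)  11011(✓)
size-2^1 implicants → 1-011  10-11  101-1
Unchecked terms (primes): 01101, 1-011, 10-11, 101-1

01101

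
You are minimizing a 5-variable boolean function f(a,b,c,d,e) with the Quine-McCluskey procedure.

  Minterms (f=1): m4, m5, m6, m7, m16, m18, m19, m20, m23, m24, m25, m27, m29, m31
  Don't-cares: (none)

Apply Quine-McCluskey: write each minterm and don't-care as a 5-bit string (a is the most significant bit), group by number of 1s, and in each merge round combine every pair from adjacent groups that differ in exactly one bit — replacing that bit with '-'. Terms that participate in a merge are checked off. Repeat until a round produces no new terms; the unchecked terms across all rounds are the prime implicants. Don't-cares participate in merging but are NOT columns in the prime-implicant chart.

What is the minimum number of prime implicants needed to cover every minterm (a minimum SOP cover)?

6

Round 0: 00100✓ 00101✓ 00110✓ 00111✓ 10000✓ 10010✓ 10011✓ 10100✓ 10111✓ 11000✓ 11001✓ 11011✓ 11101✓ 11111✓
Round 1: -0100 -0111 001-0✓ 001-1✓ 0010-✓ 0011-✓ 1-000 1-011✓ 1-111✓ 10-00 10-11✓ 100-0 1001- 11-01✓ 11-11✓ 110-1✓ 1100- 111-1✓
Round 2: 001-- 1--11 11--1
PIs = {-0100, -0111, 001--, 1--11, 1-000, 10-00, 100-0, 1001-, 11--1, 1100-}
Coverage chart:
  m4: -0100,001--
  m5: 001-- ←essential
  m6: 001-- ←essential
  m7: -0111,001--
  m16: 1-000,10-00,100-0
  m18: 100-0,1001-
  m19: 1--11,1001-
  m20: -0100,10-00
  m23: -0111,1--11
  m24: 1-000,1100-
  m25: 11--1,1100-
  m27: 1--11,11--1
  m29: 11--1 ←essential
  m31: 1--11,11--1
Essential: 001--, 11--1
Petrick residual → -0100, -0111, 1-000, 1001-
Min cover (6 terms): b'cd'e' + b'cde + a'b'c + ac'd'e' + ab'c'd + abe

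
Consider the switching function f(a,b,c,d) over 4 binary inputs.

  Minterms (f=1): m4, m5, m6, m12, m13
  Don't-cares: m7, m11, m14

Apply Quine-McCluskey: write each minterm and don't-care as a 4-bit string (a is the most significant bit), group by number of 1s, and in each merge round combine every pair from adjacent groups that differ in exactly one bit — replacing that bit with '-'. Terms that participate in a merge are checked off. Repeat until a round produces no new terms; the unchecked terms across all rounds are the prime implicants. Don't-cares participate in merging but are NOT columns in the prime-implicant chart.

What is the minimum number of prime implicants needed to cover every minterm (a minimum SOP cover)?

2

size-2^0 implicants → 0100(✓)  0101(✓)  0110(✓)  0111(✓)  1011  1100(✓)  1101(✓)  1110(✓)
size-2^1 implicants → -100(✓)  -101(✓)  -110(✓)  01-0(✓)  01-1(✓)  010-(✓)  011-(✓)  11-0(✓)  110-(✓)
size-2^2 implicants → -1-0  -10-  01--
Unchecked terms (primes): -1-0, -10-, 01--, 1011
Minterm coverage:
  m4 ⊆ -1-0,-10-,01--
  m5 ⊆ -10-,01--
  m6 ⊆ -1-0,01--
  m12 ⊆ -1-0,-10-
  m13 ⊆ -10- [E]
E = {-10-}
Petrick residual → -1-0
Cover = bd' + bc'  |cover|=2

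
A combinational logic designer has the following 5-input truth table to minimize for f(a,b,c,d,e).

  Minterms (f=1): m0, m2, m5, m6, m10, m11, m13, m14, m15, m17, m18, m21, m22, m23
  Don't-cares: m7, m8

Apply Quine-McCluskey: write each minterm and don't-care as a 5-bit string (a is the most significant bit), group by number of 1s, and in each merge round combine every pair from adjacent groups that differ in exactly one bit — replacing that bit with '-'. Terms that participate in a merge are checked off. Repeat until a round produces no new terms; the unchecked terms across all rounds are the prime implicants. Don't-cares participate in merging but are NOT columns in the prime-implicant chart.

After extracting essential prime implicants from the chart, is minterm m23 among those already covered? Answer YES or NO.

NO

[col 0] 00000*, 00010*, 00101*, 00110*, 00111*, 01000*, 01010*, 01011*, 01101*, 01110*, 01111*, 10001*, 10010*, 10101*, 10110*, 10111*
[col 1] -0010*, -0101*, -0110*, -0111*, 0-000*, 0-010*, 0-101*, 0-110*, 0-111*, 00-10*, 000-0*, 001-1*, 0011-*, 01-10*, 01-11*, 010-0*, 0101-*, 011-1*, 0111-*, 10-01, 10-10*, 101-1*, 1011-*
[col 2] -0-10, -01-1, -011-, 0--10, 0-0-0, 0-1-1, 0-11-, 01-1-
Prime implicants: -0-10, -01-1, -011-, 0--10, 0-0-0, 0-1-1, 0-11-, 01-1-, 10-01
PI chart (minterm → PIs covering it):
  0 | 0-0-0  (sole → essential)
  2 | -0-10,0--10,0-0-0
  5 | -01-1,0-1-1
  6 | -0-10,-011-,0--10,0-11-
  10 | 0--10,0-0-0,01-1-
  11 | 01-1-  (sole → essential)
  13 | 0-1-1  (sole → essential)
  14 | 0--10,0-11-,01-1-
  15 | 0-1-1,0-11-,01-1-
  17 | 10-01  (sole → essential)
  18 | -0-10  (sole → essential)
  21 | -01-1,10-01
  22 | -0-10,-011-
  23 | -01-1,-011-
Essential prime implicants: -0-10, 0-0-0, 0-1-1, 01-1-, 10-01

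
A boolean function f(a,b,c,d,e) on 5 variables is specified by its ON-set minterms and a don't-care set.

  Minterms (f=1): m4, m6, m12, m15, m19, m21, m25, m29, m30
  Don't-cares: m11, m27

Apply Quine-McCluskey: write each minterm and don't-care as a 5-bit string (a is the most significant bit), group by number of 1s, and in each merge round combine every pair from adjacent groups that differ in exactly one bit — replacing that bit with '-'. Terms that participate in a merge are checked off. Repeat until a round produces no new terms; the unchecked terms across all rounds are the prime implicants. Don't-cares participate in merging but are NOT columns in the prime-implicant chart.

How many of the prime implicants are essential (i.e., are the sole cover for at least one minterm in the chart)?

Round 0: 00100✓ 00110✓ 01011✓ 01100✓ 01111✓ 10011✓ 10101✓ 11001✓ 11011✓ 11101✓ 11110
Round 1: -1011 0-100 001-0 01-11 1-011 1-101 11-01 110-1
PIs = {-1011, 0-100, 001-0, 01-11, 1-011, 1-101, 11-01, 110-1, 11110}
Coverage chart:
  m4: 0-100,001-0
  m6: 001-0 ←essential
  m12: 0-100 ←essential
  m15: 01-11 ←essential
  m19: 1-011 ←essential
  m21: 1-101 ←essential
  m25: 11-01,110-1
  m29: 1-101,11-01
  m30: 11110 ←essential
Essential: 0-100, 001-0, 01-11, 1-011, 1-101, 11110

6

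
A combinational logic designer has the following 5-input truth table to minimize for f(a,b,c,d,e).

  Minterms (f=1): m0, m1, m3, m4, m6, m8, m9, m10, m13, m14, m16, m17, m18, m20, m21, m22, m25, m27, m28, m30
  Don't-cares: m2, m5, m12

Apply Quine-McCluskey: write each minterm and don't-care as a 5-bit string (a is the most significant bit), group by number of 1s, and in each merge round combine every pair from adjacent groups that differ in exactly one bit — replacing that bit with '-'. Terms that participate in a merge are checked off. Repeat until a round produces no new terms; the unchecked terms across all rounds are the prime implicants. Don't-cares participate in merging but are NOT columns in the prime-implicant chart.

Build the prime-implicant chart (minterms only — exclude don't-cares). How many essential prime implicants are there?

[col 0] 00000*, 00001*, 00010*, 00011*, 00100*, 00101*, 00110*, 01000*, 01001*, 01010*, 01100*, 01101*, 01110*, 10000*, 10001*, 10010*, 10100*, 10101*, 10110*, 11001*, 11011*, 11100*, 11110*
[col 1] -0000*, -0001*, -0010*, -0100*, -0101*, -0110*, -1001*, -1100*, -1110*, 0-000*, 0-001*, 0-010*, 0-100*, 0-101*, 0-110*, 00-00*, 00-01*, 00-10*, 000-0*, 000-1*, 0000-*, 0001-*, 001-0*, 0010-*, 01-00*, 01-01*, 01-10*, 010-0*, 0100-*, 011-0*, 0110-*, 1-001*, 1-100*, 1-110*, 10-00*, 10-01*, 10-10*, 100-0*, 1000-*, 101-0*, 1010-*, 110-1, 111-0*
[col 2] --001, --100*, --110*, -0-00*, -0-01*, -0-10*, -00-0*, -000-*, -01-0*, -010-*, -11-0*, 0--00*, 0--01*, 0--10*, 0-0-0*, 0-00-*, 0-1-0*, 0-10-*, 00--0*, 00-0-*, 000--, 01--0*, 01-0-*, 1-1-0*, 10--0*, 10-0-*
[col 3] --1-0, -0--0, -0-0-, 0---0, 0--0-
Prime implicants: --001, --1-0, -0--0, -0-0-, 0---0, 0--0-, 000--, 110-1
PI chart (minterm → PIs covering it):
  0 | -0--0,-0-0-,0---0,0--0-,000--
  1 | --001,-0-0-,0--0-,000--
  3 | 000--  (sole → essential)
  4 | --1-0,-0--0,-0-0-,0---0,0--0-
  6 | --1-0,-0--0,0---0
  8 | 0---0,0--0-
  9 | --001,0--0-
  10 | 0---0  (sole → essential)
  13 | 0--0-  (sole → essential)
  14 | --1-0,0---0
  16 | -0--0,-0-0-
  17 | --001,-0-0-
  18 | -0--0  (sole → essential)
  20 | --1-0,-0--0,-0-0-
  21 | -0-0-  (sole → essential)
  22 | --1-0,-0--0
  25 | --001,110-1
  27 | 110-1  (sole → essential)
  28 | --1-0  (sole → essential)
  30 | --1-0  (sole → essential)
Essential prime implicants: --1-0, -0--0, -0-0-, 0---0, 0--0-, 000--, 110-1

7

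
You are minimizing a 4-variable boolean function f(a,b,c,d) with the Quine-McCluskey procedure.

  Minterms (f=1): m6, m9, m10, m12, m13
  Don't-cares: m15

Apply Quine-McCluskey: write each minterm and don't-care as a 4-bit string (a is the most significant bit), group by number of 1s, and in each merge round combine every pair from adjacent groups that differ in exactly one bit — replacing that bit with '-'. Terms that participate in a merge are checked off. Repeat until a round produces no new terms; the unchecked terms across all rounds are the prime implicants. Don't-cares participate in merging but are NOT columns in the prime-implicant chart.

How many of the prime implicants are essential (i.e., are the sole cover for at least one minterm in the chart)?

Round 0: 0110 1001✓ 1010 1100✓ 1101✓ 1111✓
Round 1: 1-01 11-1 110-
PIs = {0110, 1-01, 1010, 11-1, 110-}
Coverage chart:
  m6: 0110 ←essential
  m9: 1-01 ←essential
  m10: 1010 ←essential
  m12: 110- ←essential
  m13: 1-01,11-1,110-
Essential: 0110, 1-01, 1010, 110-

4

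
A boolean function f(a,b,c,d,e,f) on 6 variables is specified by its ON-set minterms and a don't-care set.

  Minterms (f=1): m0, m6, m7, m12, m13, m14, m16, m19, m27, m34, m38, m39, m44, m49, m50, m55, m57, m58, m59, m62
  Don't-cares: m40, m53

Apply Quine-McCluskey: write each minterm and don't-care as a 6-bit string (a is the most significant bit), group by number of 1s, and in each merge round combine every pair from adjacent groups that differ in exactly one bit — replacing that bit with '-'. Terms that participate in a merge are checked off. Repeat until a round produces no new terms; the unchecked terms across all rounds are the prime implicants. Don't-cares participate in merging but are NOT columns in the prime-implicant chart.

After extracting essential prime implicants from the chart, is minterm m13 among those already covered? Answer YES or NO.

size-2^0 implicants → 000000(✓)  000110(✓)  000111(✓)  001100(✓)  001101(✓)  001110(✓)  010000(✓)  010011(✓)  011011(✓)  100010(✓)  100110(✓)  100111(✓)  101000(✓)  101100(✓)  110001(✓)  110010(✓)  110101(✓)  110111(✓)  111001(✓)  111010(✓)  111011(✓)  111110(✓)
size-2^1 implicants → -00110(✓)  -00111(✓)  -01100  -11011  0-0000  00-110  00011-(✓)  0011-0  00110-  01-011  1-0010  1-0111  100-10  10011-(✓)  101-00  11-001  11-010  110-01  1101-1  111-10  1110-1  11101-
size-2^2 implicants → -0011-
Unchecked terms (primes): -0011-, -01100, -11011, 0-0000, 00-110, 0011-0, 00110-, 01-011, 1-0010, 1-0111, 100-10, 101-00, 11-001, 11-010, 110-01, 1101-1, 111-10, 1110-1, 11101-
Minterm coverage:
  m0 ⊆ 0-0000 [E]
  m6 ⊆ -0011-,00-110
  m7 ⊆ -0011- [E]
  m12 ⊆ -01100,0011-0,00110-
  m13 ⊆ 00110- [E]
  m14 ⊆ 00-110,0011-0
  m16 ⊆ 0-0000 [E]
  m19 ⊆ 01-011 [E]
  m27 ⊆ -11011,01-011
  m34 ⊆ 1-0010,100-10
  m38 ⊆ -0011-,100-10
  m39 ⊆ -0011-,1-0111
  m44 ⊆ -01100,101-00
  m49 ⊆ 11-001,110-01
  m50 ⊆ 1-0010,11-010
  m55 ⊆ 1-0111,1101-1
  m57 ⊆ 11-001,1110-1
  m58 ⊆ 11-010,111-10,11101-
  m59 ⊆ -11011,1110-1,11101-
  m62 ⊆ 111-10 [E]
E = {-0011-, 0-0000, 00110-, 01-011, 111-10}

YES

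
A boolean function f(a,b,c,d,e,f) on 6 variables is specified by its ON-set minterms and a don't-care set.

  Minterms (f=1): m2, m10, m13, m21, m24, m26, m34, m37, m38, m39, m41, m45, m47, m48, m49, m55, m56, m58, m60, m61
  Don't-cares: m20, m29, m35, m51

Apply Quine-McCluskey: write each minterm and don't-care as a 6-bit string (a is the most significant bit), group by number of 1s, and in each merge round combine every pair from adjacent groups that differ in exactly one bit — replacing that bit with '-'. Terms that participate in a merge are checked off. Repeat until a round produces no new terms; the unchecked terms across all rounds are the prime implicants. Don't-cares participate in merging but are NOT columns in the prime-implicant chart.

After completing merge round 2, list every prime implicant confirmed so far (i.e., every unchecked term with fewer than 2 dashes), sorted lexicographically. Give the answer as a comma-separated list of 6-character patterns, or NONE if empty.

Round 0: 000010✓ 001010✓ 001101✓ 010100✓ 010101✓ 011000✓ 011010✓ 011101✓ 100010✓ 100011✓ 100101✓ 100110✓ 100111✓ 101001✓ 101101✓ 101111✓ 110000✓ 110001✓ 110011✓ 110111✓ 111000✓ 111010✓ 111100✓ 111101✓
Round 1: -00010 -01101✓ -11000✓ -11010✓ -11101✓ 0-1010 0-1101✓ 00-010 01-101 01010- 0110-0✓ 1-0011✓ 1-0111✓ 1-1101✓ 10-101✓ 10-111✓ 100-10✓ 100-11✓ 10001-✓ 1001-1✓ 10011-✓ 101-01 1011-1✓ 11-000 110-11✓ 1100-1 11000- 111-00 1110-0✓ 11110-
Round 2: --1101 -110-0 1-0-11 10-1-1 100-1-
PIs = {--1101, -00010, -110-0, 0-1010, 00-010, 01-101, 01010-, 1-0-11, 10-1-1, 100-1-, 101-01, 11-000, 1100-1, 11000-, 111-00, 11110-}

-00010, 0-1010, 00-010, 01-101, 01010-, 101-01, 11-000, 1100-1, 11000-, 111-00, 11110-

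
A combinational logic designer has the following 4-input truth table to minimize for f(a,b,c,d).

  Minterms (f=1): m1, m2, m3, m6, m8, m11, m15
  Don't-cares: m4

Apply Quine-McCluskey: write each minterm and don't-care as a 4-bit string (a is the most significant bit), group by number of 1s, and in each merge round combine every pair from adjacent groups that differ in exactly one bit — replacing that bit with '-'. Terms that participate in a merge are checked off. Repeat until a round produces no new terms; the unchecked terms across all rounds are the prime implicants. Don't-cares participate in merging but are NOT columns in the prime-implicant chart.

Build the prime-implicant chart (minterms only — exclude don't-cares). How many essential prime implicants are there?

3

[col 0] 0001*, 0010*, 0011*, 0100*, 0110*, 1000, 1011*, 1111*
[col 1] -011, 0-10, 00-1, 001-, 01-0, 1-11
Prime implicants: -011, 0-10, 00-1, 001-, 01-0, 1-11, 1000
PI chart (minterm → PIs covering it):
  1 | 00-1  (sole → essential)
  2 | 0-10,001-
  3 | -011,00-1,001-
  6 | 0-10,01-0
  8 | 1000  (sole → essential)
  11 | -011,1-11
  15 | 1-11  (sole → essential)
Essential prime implicants: 00-1, 1-11, 1000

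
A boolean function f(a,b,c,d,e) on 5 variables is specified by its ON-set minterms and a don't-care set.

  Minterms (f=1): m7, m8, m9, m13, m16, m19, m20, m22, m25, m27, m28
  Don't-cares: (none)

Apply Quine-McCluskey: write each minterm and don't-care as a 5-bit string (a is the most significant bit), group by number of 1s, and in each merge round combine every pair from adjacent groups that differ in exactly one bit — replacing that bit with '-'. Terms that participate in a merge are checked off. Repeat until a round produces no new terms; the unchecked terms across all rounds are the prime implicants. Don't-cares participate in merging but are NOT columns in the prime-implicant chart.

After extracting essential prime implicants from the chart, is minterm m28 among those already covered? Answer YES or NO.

YES

[col 0] 00111, 01000*, 01001*, 01101*, 10000*, 10011*, 10100*, 10110*, 11001*, 11011*, 11100*
[col 1] -1001, 01-01, 0100-, 1-011, 1-100, 10-00, 101-0, 110-1
Prime implicants: -1001, 00111, 01-01, 0100-, 1-011, 1-100, 10-00, 101-0, 110-1
PI chart (minterm → PIs covering it):
  7 | 00111  (sole → essential)
  8 | 0100-  (sole → essential)
  9 | -1001,01-01,0100-
  13 | 01-01  (sole → essential)
  16 | 10-00  (sole → essential)
  19 | 1-011  (sole → essential)
  20 | 1-100,10-00,101-0
  22 | 101-0  (sole → essential)
  25 | -1001,110-1
  27 | 1-011,110-1
  28 | 1-100  (sole → essential)
Essential prime implicants: 00111, 01-01, 0100-, 1-011, 1-100, 10-00, 101-0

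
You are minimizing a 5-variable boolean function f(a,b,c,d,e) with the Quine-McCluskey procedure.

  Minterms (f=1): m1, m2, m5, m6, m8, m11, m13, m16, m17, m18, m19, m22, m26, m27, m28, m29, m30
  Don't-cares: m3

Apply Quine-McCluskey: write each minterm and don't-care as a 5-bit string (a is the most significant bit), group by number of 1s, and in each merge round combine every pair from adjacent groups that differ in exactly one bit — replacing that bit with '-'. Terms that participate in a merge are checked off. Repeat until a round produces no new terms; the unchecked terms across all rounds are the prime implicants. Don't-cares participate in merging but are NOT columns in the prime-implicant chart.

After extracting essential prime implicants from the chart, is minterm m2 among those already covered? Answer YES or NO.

YES

[col 0] 00001*, 00010*, 00011*, 00101*, 00110*, 01000, 01011*, 01101*, 10000*, 10001*, 10010*, 10011*, 10110*, 11010*, 11011*, 11100*, 11101*, 11110*
[col 1] -0001*, -0010*, -0011*, -0110*, -1011*, -1101, 0-011*, 0-101, 00-01, 00-10*, 000-1*, 0001-*, 1-010*, 1-011*, 1-110*, 10-10*, 100-0*, 100-1*, 1000-*, 1001-*, 11-10*, 1101-*, 111-0, 1110-
[col 2] --011, -0-10, -00-1, -001-, 1--10, 1-01-, 100--
Prime implicants: --011, -0-10, -00-1, -001-, -1101, 0-101, 00-01, 01000, 1--10, 1-01-, 100--, 111-0, 1110-
PI chart (minterm → PIs covering it):
  1 | -00-1,00-01
  2 | -0-10,-001-
  5 | 0-101,00-01
  6 | -0-10  (sole → essential)
  8 | 01000  (sole → essential)
  11 | --011  (sole → essential)
  13 | -1101,0-101
  16 | 100--  (sole → essential)
  17 | -00-1,100--
  18 | -0-10,-001-,1--10,1-01-,100--
  19 | --011,-00-1,-001-,1-01-,100--
  22 | -0-10,1--10
  26 | 1--10,1-01-
  27 | --011,1-01-
  28 | 111-0,1110-
  29 | -1101,1110-
  30 | 1--10,111-0
Essential prime implicants: --011, -0-10, 01000, 100--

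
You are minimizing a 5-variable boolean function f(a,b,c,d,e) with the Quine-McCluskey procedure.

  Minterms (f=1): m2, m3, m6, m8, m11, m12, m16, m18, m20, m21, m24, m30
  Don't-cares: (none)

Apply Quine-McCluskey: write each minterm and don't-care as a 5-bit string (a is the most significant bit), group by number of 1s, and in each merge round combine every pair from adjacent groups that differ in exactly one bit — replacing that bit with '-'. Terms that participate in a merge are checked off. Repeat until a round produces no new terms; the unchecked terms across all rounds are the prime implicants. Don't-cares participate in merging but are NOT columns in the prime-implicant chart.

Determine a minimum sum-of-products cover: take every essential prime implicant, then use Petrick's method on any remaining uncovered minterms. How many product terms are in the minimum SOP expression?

7

size-2^0 implicants → 00010(✓)  00011(✓)  00110(✓)  01000(✓)  01011(✓)  01100(✓)  10000(✓)  10010(✓)  10100(✓)  10101(✓)  11000(✓)  11110
size-2^1 implicants → -0010  -1000  0-011  00-10  0001-  01-00  1-000  10-00  100-0  1010-
Unchecked terms (primes): -0010, -1000, 0-011, 00-10, 0001-, 01-00, 1-000, 10-00, 100-0, 1010-, 11110
Minterm coverage:
  m2 ⊆ -0010,00-10,0001-
  m3 ⊆ 0-011,0001-
  m6 ⊆ 00-10 [E]
  m8 ⊆ -1000,01-00
  m11 ⊆ 0-011 [E]
  m12 ⊆ 01-00 [E]
  m16 ⊆ 1-000,10-00,100-0
  m18 ⊆ -0010,100-0
  m20 ⊆ 10-00,1010-
  m21 ⊆ 1010- [E]
  m24 ⊆ -1000,1-000
  m30 ⊆ 11110 [E]
E = {0-011, 00-10, 01-00, 1010-, 11110}
Petrick residual → -0010, 1-000
Cover = b'c'de' + a'c'de + a'b'de' + a'bd'e' + ac'd'e' + ab'cd' + abcde'  |cover|=7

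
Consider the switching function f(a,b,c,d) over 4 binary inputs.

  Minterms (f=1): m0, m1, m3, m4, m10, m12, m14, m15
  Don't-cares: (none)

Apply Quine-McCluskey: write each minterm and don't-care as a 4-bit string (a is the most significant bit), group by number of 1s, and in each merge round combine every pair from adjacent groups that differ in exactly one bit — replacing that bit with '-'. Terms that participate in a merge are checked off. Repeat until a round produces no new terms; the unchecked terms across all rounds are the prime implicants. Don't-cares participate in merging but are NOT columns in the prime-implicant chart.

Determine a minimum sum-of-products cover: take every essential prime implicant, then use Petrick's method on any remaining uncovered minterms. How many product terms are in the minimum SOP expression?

[col 0] 0000*, 0001*, 0011*, 0100*, 1010*, 1100*, 1110*, 1111*
[col 1] -100, 0-00, 00-1, 000-, 1-10, 11-0, 111-
Prime implicants: -100, 0-00, 00-1, 000-, 1-10, 11-0, 111-
PI chart (minterm → PIs covering it):
  0 | 0-00,000-
  1 | 00-1,000-
  3 | 00-1  (sole → essential)
  4 | -100,0-00
  10 | 1-10  (sole → essential)
  12 | -100,11-0
  14 | 1-10,11-0,111-
  15 | 111-  (sole → essential)
Essential prime implicants: 00-1, 1-10, 111-
Petrick residual → -100, 0-00
Minimum SOP uses 5 PIs: bc'd' + a'c'd' + a'b'd + acd' + abc

5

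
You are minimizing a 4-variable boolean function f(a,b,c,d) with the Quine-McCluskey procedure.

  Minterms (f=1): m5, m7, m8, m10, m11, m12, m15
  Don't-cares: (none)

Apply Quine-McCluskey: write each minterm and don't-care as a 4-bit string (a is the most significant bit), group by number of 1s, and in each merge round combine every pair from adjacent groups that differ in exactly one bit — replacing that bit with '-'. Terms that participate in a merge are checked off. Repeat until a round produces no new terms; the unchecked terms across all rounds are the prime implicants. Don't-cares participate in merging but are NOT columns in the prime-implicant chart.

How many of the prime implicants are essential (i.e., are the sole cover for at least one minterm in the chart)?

size-2^0 implicants → 0101(✓)  0111(✓)  1000(✓)  1010(✓)  1011(✓)  1100(✓)  1111(✓)
size-2^1 implicants → -111  01-1  1-00  1-11  10-0  101-
Unchecked terms (primes): -111, 01-1, 1-00, 1-11, 10-0, 101-
Minterm coverage:
  m5 ⊆ 01-1 [E]
  m7 ⊆ -111,01-1
  m8 ⊆ 1-00,10-0
  m10 ⊆ 10-0,101-
  m11 ⊆ 1-11,101-
  m12 ⊆ 1-00 [E]
  m15 ⊆ -111,1-11
E = {01-1, 1-00}

2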